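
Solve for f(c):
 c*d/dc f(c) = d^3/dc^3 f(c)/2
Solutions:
 f(c) = C1 + Integral(C2*airyai(2^(1/3)*c) + C3*airybi(2^(1/3)*c), c)


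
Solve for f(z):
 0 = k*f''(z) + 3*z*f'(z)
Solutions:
 f(z) = C1 + C2*sqrt(k)*erf(sqrt(6)*z*sqrt(1/k)/2)


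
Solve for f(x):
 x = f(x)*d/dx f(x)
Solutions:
 f(x) = -sqrt(C1 + x^2)
 f(x) = sqrt(C1 + x^2)


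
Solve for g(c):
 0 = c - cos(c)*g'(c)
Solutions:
 g(c) = C1 + Integral(c/cos(c), c)


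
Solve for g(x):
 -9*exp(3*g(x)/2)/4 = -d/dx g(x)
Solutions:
 g(x) = 2*log(-1/(C1 + 27*x))/3 + 2*log(2)
 g(x) = 2*log((-1/(C1 + 9*x))^(1/3)*(-3^(2/3)/3 - 3^(1/6)*I))
 g(x) = 2*log((-1/(C1 + 9*x))^(1/3)*(-3^(2/3)/3 + 3^(1/6)*I))


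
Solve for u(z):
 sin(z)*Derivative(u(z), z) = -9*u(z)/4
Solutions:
 u(z) = C1*(cos(z) + 1)^(9/8)/(cos(z) - 1)^(9/8)


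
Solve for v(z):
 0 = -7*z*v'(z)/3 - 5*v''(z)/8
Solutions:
 v(z) = C1 + C2*erf(2*sqrt(105)*z/15)


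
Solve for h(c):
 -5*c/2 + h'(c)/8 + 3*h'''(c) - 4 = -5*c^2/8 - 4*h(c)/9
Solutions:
 h(c) = C1*exp(-c*(-8*(2 + sqrt(4098)/32)^(1/3) + (2 + sqrt(4098)/32)^(-1/3))/48)*sin(sqrt(3)*c*((2 + sqrt(4098)/32)^(-1/3) + 8*(2 + sqrt(4098)/32)^(1/3))/48) + C2*exp(-c*(-8*(2 + sqrt(4098)/32)^(1/3) + (2 + sqrt(4098)/32)^(-1/3))/48)*cos(sqrt(3)*c*((2 + sqrt(4098)/32)^(-1/3) + 8*(2 + sqrt(4098)/32)^(1/3))/48) + C3*exp(c*(-8*(2 + sqrt(4098)/32)^(1/3) + (2 + sqrt(4098)/32)^(-1/3))/24) - 45*c^2/32 + 3285*c/512 + 117891/16384


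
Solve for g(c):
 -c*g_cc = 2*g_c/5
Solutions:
 g(c) = C1 + C2*c^(3/5)


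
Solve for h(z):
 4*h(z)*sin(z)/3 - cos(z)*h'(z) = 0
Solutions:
 h(z) = C1/cos(z)^(4/3)


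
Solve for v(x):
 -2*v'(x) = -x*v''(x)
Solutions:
 v(x) = C1 + C2*x^3


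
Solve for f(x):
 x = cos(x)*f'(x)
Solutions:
 f(x) = C1 + Integral(x/cos(x), x)


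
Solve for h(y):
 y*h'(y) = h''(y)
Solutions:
 h(y) = C1 + C2*erfi(sqrt(2)*y/2)


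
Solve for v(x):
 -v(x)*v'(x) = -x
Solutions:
 v(x) = -sqrt(C1 + x^2)
 v(x) = sqrt(C1 + x^2)


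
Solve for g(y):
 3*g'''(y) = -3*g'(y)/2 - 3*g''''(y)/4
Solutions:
 g(y) = C1 + C2*exp(y*(-8 + 16/(3*sqrt(465) + 91)^(1/3) + (3*sqrt(465) + 91)^(1/3))/6)*sin(sqrt(3)*y*(-(3*sqrt(465) + 91)^(1/3) + 16/(3*sqrt(465) + 91)^(1/3))/6) + C3*exp(y*(-8 + 16/(3*sqrt(465) + 91)^(1/3) + (3*sqrt(465) + 91)^(1/3))/6)*cos(sqrt(3)*y*(-(3*sqrt(465) + 91)^(1/3) + 16/(3*sqrt(465) + 91)^(1/3))/6) + C4*exp(-y*(16/(3*sqrt(465) + 91)^(1/3) + 4 + (3*sqrt(465) + 91)^(1/3))/3)


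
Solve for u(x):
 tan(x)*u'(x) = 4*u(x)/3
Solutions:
 u(x) = C1*sin(x)^(4/3)


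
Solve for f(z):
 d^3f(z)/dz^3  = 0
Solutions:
 f(z) = C1 + C2*z + C3*z^2


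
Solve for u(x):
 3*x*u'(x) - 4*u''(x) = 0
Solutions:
 u(x) = C1 + C2*erfi(sqrt(6)*x/4)


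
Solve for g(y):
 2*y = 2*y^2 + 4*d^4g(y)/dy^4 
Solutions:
 g(y) = C1 + C2*y + C3*y^2 + C4*y^3 - y^6/720 + y^5/240


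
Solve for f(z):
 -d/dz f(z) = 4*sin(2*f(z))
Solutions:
 f(z) = pi - acos((-C1 - exp(16*z))/(C1 - exp(16*z)))/2
 f(z) = acos((-C1 - exp(16*z))/(C1 - exp(16*z)))/2


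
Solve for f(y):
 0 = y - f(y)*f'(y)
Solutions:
 f(y) = -sqrt(C1 + y^2)
 f(y) = sqrt(C1 + y^2)


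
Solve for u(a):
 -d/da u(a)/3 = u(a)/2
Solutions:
 u(a) = C1*exp(-3*a/2)


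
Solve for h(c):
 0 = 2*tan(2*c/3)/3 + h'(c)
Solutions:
 h(c) = C1 + log(cos(2*c/3))


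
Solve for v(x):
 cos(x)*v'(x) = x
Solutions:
 v(x) = C1 + Integral(x/cos(x), x)


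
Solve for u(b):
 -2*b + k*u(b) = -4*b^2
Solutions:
 u(b) = 2*b*(1 - 2*b)/k


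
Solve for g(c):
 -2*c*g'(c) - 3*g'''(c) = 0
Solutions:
 g(c) = C1 + Integral(C2*airyai(-2^(1/3)*3^(2/3)*c/3) + C3*airybi(-2^(1/3)*3^(2/3)*c/3), c)


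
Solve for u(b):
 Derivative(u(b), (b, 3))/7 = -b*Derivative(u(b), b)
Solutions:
 u(b) = C1 + Integral(C2*airyai(-7^(1/3)*b) + C3*airybi(-7^(1/3)*b), b)


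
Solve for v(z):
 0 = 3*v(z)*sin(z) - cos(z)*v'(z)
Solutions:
 v(z) = C1/cos(z)^3


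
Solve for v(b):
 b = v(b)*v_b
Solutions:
 v(b) = -sqrt(C1 + b^2)
 v(b) = sqrt(C1 + b^2)


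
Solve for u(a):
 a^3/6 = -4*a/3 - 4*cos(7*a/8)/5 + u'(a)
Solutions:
 u(a) = C1 + a^4/24 + 2*a^2/3 + 32*sin(7*a/8)/35


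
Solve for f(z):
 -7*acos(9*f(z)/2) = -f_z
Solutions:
 Integral(1/acos(9*_y/2), (_y, f(z))) = C1 + 7*z


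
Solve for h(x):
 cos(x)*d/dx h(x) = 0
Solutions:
 h(x) = C1


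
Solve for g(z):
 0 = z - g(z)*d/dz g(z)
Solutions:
 g(z) = -sqrt(C1 + z^2)
 g(z) = sqrt(C1 + z^2)


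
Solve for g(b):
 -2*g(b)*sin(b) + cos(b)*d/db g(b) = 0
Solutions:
 g(b) = C1/cos(b)^2


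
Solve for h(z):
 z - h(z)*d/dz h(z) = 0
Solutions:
 h(z) = -sqrt(C1 + z^2)
 h(z) = sqrt(C1 + z^2)


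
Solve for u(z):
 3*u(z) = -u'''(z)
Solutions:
 u(z) = C3*exp(-3^(1/3)*z) + (C1*sin(3^(5/6)*z/2) + C2*cos(3^(5/6)*z/2))*exp(3^(1/3)*z/2)


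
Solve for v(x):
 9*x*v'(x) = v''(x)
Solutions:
 v(x) = C1 + C2*erfi(3*sqrt(2)*x/2)


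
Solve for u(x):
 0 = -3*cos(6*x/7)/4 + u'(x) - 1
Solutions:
 u(x) = C1 + x + 7*sin(6*x/7)/8


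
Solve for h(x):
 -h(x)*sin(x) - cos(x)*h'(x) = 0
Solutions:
 h(x) = C1*cos(x)


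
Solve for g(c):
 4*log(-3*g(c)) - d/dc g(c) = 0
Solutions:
 -Integral(1/(log(-_y) + log(3)), (_y, g(c)))/4 = C1 - c


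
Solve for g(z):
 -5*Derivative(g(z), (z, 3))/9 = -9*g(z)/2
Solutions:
 g(z) = C3*exp(3*10^(2/3)*3^(1/3)*z/10) + (C1*sin(3*10^(2/3)*3^(5/6)*z/20) + C2*cos(3*10^(2/3)*3^(5/6)*z/20))*exp(-3*10^(2/3)*3^(1/3)*z/20)


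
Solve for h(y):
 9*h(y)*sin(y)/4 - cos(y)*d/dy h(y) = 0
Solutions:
 h(y) = C1/cos(y)^(9/4)


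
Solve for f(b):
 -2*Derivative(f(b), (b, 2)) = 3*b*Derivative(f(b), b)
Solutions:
 f(b) = C1 + C2*erf(sqrt(3)*b/2)


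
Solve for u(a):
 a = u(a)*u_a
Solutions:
 u(a) = -sqrt(C1 + a^2)
 u(a) = sqrt(C1 + a^2)


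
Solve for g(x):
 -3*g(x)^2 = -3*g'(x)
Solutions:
 g(x) = -1/(C1 + x)


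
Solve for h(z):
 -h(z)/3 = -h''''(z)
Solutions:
 h(z) = C1*exp(-3^(3/4)*z/3) + C2*exp(3^(3/4)*z/3) + C3*sin(3^(3/4)*z/3) + C4*cos(3^(3/4)*z/3)


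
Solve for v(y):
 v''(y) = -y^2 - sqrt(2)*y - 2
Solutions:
 v(y) = C1 + C2*y - y^4/12 - sqrt(2)*y^3/6 - y^2


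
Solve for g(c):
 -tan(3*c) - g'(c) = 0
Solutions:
 g(c) = C1 + log(cos(3*c))/3


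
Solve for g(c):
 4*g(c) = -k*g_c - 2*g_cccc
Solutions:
 g(c) = C1*exp(c*(-sqrt(2)*3^(2/3)*sqrt((9*k^2 + sqrt(3)*sqrt(27*k^4 - 32768))^(1/3) + 32*3^(1/3)/(9*k^2 + sqrt(3)*sqrt(27*k^4 - 32768))^(1/3)) + 6*3^(1/6)*sqrt(sqrt(2)*k/sqrt((9*k^2 + sqrt(3)*sqrt(27*k^4 - 32768))^(1/3) + 32*3^(1/3)/(9*k^2 + sqrt(3)*sqrt(27*k^4 - 32768))^(1/3)) - (9*k^2 + sqrt(3)*sqrt(27*k^4 - 32768))^(1/3)/6 - 16*3^(1/3)/(3*(9*k^2 + sqrt(3)*sqrt(27*k^4 - 32768))^(1/3))))/12) + C2*exp(c*(sqrt(2)*3^(2/3)*sqrt((9*k^2 + sqrt(3)*sqrt(27*k^4 - 32768))^(1/3) + 32*3^(1/3)/(9*k^2 + sqrt(3)*sqrt(27*k^4 - 32768))^(1/3)) - 6*3^(1/6)*sqrt(-sqrt(2)*k/sqrt((9*k^2 + sqrt(3)*sqrt(27*k^4 - 32768))^(1/3) + 32*3^(1/3)/(9*k^2 + sqrt(3)*sqrt(27*k^4 - 32768))^(1/3)) - (9*k^2 + sqrt(3)*sqrt(27*k^4 - 32768))^(1/3)/6 - 16*3^(1/3)/(3*(9*k^2 + sqrt(3)*sqrt(27*k^4 - 32768))^(1/3))))/12) + C3*exp(c*(sqrt(2)*3^(2/3)*sqrt((9*k^2 + sqrt(3)*sqrt(27*k^4 - 32768))^(1/3) + 32*3^(1/3)/(9*k^2 + sqrt(3)*sqrt(27*k^4 - 32768))^(1/3)) + 6*3^(1/6)*sqrt(-sqrt(2)*k/sqrt((9*k^2 + sqrt(3)*sqrt(27*k^4 - 32768))^(1/3) + 32*3^(1/3)/(9*k^2 + sqrt(3)*sqrt(27*k^4 - 32768))^(1/3)) - (9*k^2 + sqrt(3)*sqrt(27*k^4 - 32768))^(1/3)/6 - 16*3^(1/3)/(3*(9*k^2 + sqrt(3)*sqrt(27*k^4 - 32768))^(1/3))))/12) + C4*exp(-c*(sqrt(2)*3^(2/3)*sqrt((9*k^2 + sqrt(3)*sqrt(27*k^4 - 32768))^(1/3) + 32*3^(1/3)/(9*k^2 + sqrt(3)*sqrt(27*k^4 - 32768))^(1/3)) + 6*3^(1/6)*sqrt(sqrt(2)*k/sqrt((9*k^2 + sqrt(3)*sqrt(27*k^4 - 32768))^(1/3) + 32*3^(1/3)/(9*k^2 + sqrt(3)*sqrt(27*k^4 - 32768))^(1/3)) - (9*k^2 + sqrt(3)*sqrt(27*k^4 - 32768))^(1/3)/6 - 16*3^(1/3)/(3*(9*k^2 + sqrt(3)*sqrt(27*k^4 - 32768))^(1/3))))/12)


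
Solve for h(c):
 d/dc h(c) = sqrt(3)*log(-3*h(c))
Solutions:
 -sqrt(3)*Integral(1/(log(-_y) + log(3)), (_y, h(c)))/3 = C1 - c


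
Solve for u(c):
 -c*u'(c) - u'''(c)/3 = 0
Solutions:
 u(c) = C1 + Integral(C2*airyai(-3^(1/3)*c) + C3*airybi(-3^(1/3)*c), c)


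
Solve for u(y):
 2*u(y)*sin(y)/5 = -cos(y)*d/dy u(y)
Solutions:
 u(y) = C1*cos(y)^(2/5)


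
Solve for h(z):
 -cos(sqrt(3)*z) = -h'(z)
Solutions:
 h(z) = C1 + sqrt(3)*sin(sqrt(3)*z)/3


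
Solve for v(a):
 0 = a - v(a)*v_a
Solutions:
 v(a) = -sqrt(C1 + a^2)
 v(a) = sqrt(C1 + a^2)


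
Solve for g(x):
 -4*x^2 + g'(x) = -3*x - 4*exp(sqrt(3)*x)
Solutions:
 g(x) = C1 + 4*x^3/3 - 3*x^2/2 - 4*sqrt(3)*exp(sqrt(3)*x)/3


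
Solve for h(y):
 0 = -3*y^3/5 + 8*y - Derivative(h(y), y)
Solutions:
 h(y) = C1 - 3*y^4/20 + 4*y^2


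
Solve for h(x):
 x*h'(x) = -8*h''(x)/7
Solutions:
 h(x) = C1 + C2*erf(sqrt(7)*x/4)


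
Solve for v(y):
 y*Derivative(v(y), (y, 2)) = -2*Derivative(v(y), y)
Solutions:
 v(y) = C1 + C2/y


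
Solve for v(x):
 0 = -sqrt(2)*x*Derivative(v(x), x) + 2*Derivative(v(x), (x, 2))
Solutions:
 v(x) = C1 + C2*erfi(2^(1/4)*x/2)


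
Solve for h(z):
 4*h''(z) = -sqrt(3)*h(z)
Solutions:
 h(z) = C1*sin(3^(1/4)*z/2) + C2*cos(3^(1/4)*z/2)


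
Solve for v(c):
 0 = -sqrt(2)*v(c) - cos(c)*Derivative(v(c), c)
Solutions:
 v(c) = C1*(sin(c) - 1)^(sqrt(2)/2)/(sin(c) + 1)^(sqrt(2)/2)


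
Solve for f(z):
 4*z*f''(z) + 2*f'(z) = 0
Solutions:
 f(z) = C1 + C2*sqrt(z)


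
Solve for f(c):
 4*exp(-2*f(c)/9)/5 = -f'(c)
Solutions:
 f(c) = 9*log(-sqrt(C1 - 4*c)) - 9*log(15) + 9*log(10)/2
 f(c) = 9*log(C1 - 4*c)/2 - 9*log(15) + 9*log(10)/2


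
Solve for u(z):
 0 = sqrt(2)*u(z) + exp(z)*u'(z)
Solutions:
 u(z) = C1*exp(sqrt(2)*exp(-z))


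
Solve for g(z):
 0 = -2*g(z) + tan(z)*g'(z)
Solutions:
 g(z) = C1*sin(z)^2


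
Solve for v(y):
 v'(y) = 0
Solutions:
 v(y) = C1


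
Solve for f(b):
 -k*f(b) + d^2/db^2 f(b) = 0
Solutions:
 f(b) = C1*exp(-b*sqrt(k)) + C2*exp(b*sqrt(k))


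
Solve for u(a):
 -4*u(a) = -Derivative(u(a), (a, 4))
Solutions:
 u(a) = C1*exp(-sqrt(2)*a) + C2*exp(sqrt(2)*a) + C3*sin(sqrt(2)*a) + C4*cos(sqrt(2)*a)


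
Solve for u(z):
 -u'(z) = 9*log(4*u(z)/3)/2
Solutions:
 2*Integral(1/(log(_y) - log(3) + 2*log(2)), (_y, u(z)))/9 = C1 - z


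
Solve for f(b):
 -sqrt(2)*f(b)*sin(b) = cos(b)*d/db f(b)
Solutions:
 f(b) = C1*cos(b)^(sqrt(2))


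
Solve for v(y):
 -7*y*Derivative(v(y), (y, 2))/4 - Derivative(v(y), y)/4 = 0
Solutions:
 v(y) = C1 + C2*y^(6/7)


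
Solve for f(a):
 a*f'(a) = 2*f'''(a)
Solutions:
 f(a) = C1 + Integral(C2*airyai(2^(2/3)*a/2) + C3*airybi(2^(2/3)*a/2), a)


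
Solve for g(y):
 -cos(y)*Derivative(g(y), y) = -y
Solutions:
 g(y) = C1 + Integral(y/cos(y), y)


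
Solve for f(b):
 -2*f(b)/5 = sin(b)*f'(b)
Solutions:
 f(b) = C1*(cos(b) + 1)^(1/5)/(cos(b) - 1)^(1/5)


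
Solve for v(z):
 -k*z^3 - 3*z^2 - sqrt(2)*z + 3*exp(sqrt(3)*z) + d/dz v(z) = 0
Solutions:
 v(z) = C1 + k*z^4/4 + z^3 + sqrt(2)*z^2/2 - sqrt(3)*exp(sqrt(3)*z)


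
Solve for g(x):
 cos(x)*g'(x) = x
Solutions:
 g(x) = C1 + Integral(x/cos(x), x)


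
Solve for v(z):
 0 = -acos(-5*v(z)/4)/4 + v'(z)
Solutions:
 Integral(1/acos(-5*_y/4), (_y, v(z))) = C1 + z/4


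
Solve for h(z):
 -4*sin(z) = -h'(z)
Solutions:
 h(z) = C1 - 4*cos(z)


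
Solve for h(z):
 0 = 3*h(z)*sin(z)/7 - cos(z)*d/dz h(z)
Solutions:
 h(z) = C1/cos(z)^(3/7)


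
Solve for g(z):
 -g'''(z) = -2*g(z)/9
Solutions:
 g(z) = C3*exp(6^(1/3)*z/3) + (C1*sin(2^(1/3)*3^(5/6)*z/6) + C2*cos(2^(1/3)*3^(5/6)*z/6))*exp(-6^(1/3)*z/6)


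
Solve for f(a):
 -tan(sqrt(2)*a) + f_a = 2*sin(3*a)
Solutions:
 f(a) = C1 - sqrt(2)*log(cos(sqrt(2)*a))/2 - 2*cos(3*a)/3


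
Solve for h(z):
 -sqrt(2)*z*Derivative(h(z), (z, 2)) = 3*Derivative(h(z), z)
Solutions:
 h(z) = C1 + C2*z^(1 - 3*sqrt(2)/2)


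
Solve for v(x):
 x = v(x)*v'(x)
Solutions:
 v(x) = -sqrt(C1 + x^2)
 v(x) = sqrt(C1 + x^2)


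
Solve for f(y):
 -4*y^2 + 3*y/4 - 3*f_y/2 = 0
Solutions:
 f(y) = C1 - 8*y^3/9 + y^2/4


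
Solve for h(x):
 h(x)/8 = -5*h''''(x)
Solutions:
 h(x) = (C1*sin(10^(3/4)*x/20) + C2*cos(10^(3/4)*x/20))*exp(-10^(3/4)*x/20) + (C3*sin(10^(3/4)*x/20) + C4*cos(10^(3/4)*x/20))*exp(10^(3/4)*x/20)


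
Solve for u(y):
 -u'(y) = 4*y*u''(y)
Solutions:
 u(y) = C1 + C2*y^(3/4)


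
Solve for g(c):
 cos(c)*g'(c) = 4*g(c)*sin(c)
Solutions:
 g(c) = C1/cos(c)^4


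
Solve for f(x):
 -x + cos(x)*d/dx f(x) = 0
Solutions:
 f(x) = C1 + Integral(x/cos(x), x)


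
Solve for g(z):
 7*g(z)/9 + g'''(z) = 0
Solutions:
 g(z) = C3*exp(-21^(1/3)*z/3) + (C1*sin(3^(5/6)*7^(1/3)*z/6) + C2*cos(3^(5/6)*7^(1/3)*z/6))*exp(21^(1/3)*z/6)


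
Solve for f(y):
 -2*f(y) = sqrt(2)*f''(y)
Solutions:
 f(y) = C1*sin(2^(1/4)*y) + C2*cos(2^(1/4)*y)


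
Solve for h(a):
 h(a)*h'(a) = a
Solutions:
 h(a) = -sqrt(C1 + a^2)
 h(a) = sqrt(C1 + a^2)


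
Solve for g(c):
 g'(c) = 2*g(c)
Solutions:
 g(c) = C1*exp(2*c)


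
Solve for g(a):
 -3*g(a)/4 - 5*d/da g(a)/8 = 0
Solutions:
 g(a) = C1*exp(-6*a/5)


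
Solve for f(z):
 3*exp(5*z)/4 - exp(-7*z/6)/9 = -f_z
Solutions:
 f(z) = C1 - 3*exp(5*z)/20 - 2*exp(-7*z/6)/21


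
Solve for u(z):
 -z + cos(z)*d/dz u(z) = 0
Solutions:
 u(z) = C1 + Integral(z/cos(z), z)


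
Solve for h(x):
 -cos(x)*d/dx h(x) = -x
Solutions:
 h(x) = C1 + Integral(x/cos(x), x)


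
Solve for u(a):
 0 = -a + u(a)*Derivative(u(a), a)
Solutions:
 u(a) = -sqrt(C1 + a^2)
 u(a) = sqrt(C1 + a^2)


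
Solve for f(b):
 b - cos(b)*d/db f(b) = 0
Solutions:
 f(b) = C1 + Integral(b/cos(b), b)


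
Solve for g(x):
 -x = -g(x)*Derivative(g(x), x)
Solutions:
 g(x) = -sqrt(C1 + x^2)
 g(x) = sqrt(C1 + x^2)


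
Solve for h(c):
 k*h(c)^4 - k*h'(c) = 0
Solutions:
 h(c) = (-1/(C1 + 3*c))^(1/3)
 h(c) = (-1/(C1 + c))^(1/3)*(-3^(2/3) - 3*3^(1/6)*I)/6
 h(c) = (-1/(C1 + c))^(1/3)*(-3^(2/3) + 3*3^(1/6)*I)/6


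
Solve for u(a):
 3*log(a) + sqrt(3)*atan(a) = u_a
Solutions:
 u(a) = C1 + 3*a*log(a) - 3*a + sqrt(3)*(a*atan(a) - log(a^2 + 1)/2)


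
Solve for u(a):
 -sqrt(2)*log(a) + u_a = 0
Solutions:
 u(a) = C1 + sqrt(2)*a*log(a) - sqrt(2)*a


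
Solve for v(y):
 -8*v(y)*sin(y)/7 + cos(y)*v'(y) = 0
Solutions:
 v(y) = C1/cos(y)^(8/7)


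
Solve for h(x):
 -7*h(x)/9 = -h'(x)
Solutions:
 h(x) = C1*exp(7*x/9)


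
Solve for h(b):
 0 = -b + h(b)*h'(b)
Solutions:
 h(b) = -sqrt(C1 + b^2)
 h(b) = sqrt(C1 + b^2)


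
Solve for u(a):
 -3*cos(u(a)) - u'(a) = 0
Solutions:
 u(a) = pi - asin((C1 + exp(6*a))/(C1 - exp(6*a)))
 u(a) = asin((C1 + exp(6*a))/(C1 - exp(6*a)))


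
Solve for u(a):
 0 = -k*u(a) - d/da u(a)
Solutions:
 u(a) = C1*exp(-a*k)


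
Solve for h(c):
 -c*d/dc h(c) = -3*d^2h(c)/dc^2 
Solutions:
 h(c) = C1 + C2*erfi(sqrt(6)*c/6)


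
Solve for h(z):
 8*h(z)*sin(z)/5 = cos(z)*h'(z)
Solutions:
 h(z) = C1/cos(z)^(8/5)


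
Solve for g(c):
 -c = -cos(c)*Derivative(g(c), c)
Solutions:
 g(c) = C1 + Integral(c/cos(c), c)


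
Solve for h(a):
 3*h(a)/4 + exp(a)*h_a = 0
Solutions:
 h(a) = C1*exp(3*exp(-a)/4)


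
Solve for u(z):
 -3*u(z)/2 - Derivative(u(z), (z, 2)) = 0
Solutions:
 u(z) = C1*sin(sqrt(6)*z/2) + C2*cos(sqrt(6)*z/2)


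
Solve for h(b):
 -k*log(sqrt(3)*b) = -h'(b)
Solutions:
 h(b) = C1 + b*k*log(b) - b*k + b*k*log(3)/2


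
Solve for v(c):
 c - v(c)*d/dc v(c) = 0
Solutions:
 v(c) = -sqrt(C1 + c^2)
 v(c) = sqrt(C1 + c^2)


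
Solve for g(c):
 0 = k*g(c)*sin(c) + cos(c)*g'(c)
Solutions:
 g(c) = C1*exp(k*log(cos(c)))


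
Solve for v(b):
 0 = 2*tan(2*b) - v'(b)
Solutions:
 v(b) = C1 - log(cos(2*b))


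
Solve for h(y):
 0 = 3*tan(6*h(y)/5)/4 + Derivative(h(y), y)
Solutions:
 h(y) = -5*asin(C1*exp(-9*y/10))/6 + 5*pi/6
 h(y) = 5*asin(C1*exp(-9*y/10))/6


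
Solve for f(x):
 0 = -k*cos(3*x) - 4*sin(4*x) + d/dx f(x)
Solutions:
 f(x) = C1 + k*sin(3*x)/3 - cos(4*x)


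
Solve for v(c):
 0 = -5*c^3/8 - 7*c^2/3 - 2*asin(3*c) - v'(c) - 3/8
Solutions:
 v(c) = C1 - 5*c^4/32 - 7*c^3/9 - 2*c*asin(3*c) - 3*c/8 - 2*sqrt(1 - 9*c^2)/3


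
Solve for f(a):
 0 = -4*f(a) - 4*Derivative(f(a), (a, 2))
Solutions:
 f(a) = C1*sin(a) + C2*cos(a)


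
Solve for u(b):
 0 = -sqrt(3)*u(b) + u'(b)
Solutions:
 u(b) = C1*exp(sqrt(3)*b)


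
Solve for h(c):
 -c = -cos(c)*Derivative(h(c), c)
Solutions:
 h(c) = C1 + Integral(c/cos(c), c)


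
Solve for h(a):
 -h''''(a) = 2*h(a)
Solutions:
 h(a) = (C1*sin(2^(3/4)*a/2) + C2*cos(2^(3/4)*a/2))*exp(-2^(3/4)*a/2) + (C3*sin(2^(3/4)*a/2) + C4*cos(2^(3/4)*a/2))*exp(2^(3/4)*a/2)


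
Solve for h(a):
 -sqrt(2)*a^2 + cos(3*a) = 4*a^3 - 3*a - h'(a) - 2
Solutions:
 h(a) = C1 + a^4 + sqrt(2)*a^3/3 - 3*a^2/2 - 2*a - sin(3*a)/3


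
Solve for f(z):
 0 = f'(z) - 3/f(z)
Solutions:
 f(z) = -sqrt(C1 + 6*z)
 f(z) = sqrt(C1 + 6*z)


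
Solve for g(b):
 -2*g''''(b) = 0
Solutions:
 g(b) = C1 + C2*b + C3*b^2 + C4*b^3


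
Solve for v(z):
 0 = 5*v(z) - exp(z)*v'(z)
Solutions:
 v(z) = C1*exp(-5*exp(-z))


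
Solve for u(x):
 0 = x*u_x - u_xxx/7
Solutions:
 u(x) = C1 + Integral(C2*airyai(7^(1/3)*x) + C3*airybi(7^(1/3)*x), x)


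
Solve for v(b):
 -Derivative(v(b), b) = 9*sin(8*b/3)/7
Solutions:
 v(b) = C1 + 27*cos(8*b/3)/56


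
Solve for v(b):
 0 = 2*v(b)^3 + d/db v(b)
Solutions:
 v(b) = -sqrt(2)*sqrt(-1/(C1 - 2*b))/2
 v(b) = sqrt(2)*sqrt(-1/(C1 - 2*b))/2


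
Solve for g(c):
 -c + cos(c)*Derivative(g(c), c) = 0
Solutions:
 g(c) = C1 + Integral(c/cos(c), c)


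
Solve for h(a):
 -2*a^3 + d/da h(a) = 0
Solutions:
 h(a) = C1 + a^4/2


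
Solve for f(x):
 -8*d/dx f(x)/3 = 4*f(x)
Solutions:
 f(x) = C1*exp(-3*x/2)


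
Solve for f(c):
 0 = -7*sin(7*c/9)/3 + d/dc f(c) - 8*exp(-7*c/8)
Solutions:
 f(c) = C1 - 3*cos(7*c/9) - 64*exp(-7*c/8)/7


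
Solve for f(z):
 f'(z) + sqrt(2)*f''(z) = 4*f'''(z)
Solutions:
 f(z) = C1 + C2*exp(-sqrt(2)*z/4) + C3*exp(sqrt(2)*z/2)


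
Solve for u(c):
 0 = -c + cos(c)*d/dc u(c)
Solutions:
 u(c) = C1 + Integral(c/cos(c), c)


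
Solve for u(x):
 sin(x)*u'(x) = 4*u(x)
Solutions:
 u(x) = C1*(cos(x)^2 - 2*cos(x) + 1)/(cos(x)^2 + 2*cos(x) + 1)


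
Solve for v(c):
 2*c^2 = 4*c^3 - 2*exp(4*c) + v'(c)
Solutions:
 v(c) = C1 - c^4 + 2*c^3/3 + exp(4*c)/2


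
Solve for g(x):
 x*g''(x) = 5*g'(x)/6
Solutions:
 g(x) = C1 + C2*x^(11/6)


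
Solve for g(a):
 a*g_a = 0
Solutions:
 g(a) = C1


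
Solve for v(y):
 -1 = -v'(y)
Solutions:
 v(y) = C1 + y


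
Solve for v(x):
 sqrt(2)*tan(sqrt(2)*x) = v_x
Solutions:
 v(x) = C1 - log(cos(sqrt(2)*x))


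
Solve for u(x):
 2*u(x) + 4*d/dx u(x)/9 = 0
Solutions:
 u(x) = C1*exp(-9*x/2)


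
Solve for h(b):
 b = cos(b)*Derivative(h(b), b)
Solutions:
 h(b) = C1 + Integral(b/cos(b), b)


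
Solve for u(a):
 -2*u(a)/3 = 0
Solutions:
 u(a) = 0


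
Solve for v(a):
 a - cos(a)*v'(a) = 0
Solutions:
 v(a) = C1 + Integral(a/cos(a), a)


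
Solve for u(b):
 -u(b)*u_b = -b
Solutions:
 u(b) = -sqrt(C1 + b^2)
 u(b) = sqrt(C1 + b^2)


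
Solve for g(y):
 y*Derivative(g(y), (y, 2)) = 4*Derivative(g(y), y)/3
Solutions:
 g(y) = C1 + C2*y^(7/3)


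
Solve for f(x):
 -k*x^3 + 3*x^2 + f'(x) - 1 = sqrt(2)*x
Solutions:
 f(x) = C1 + k*x^4/4 - x^3 + sqrt(2)*x^2/2 + x


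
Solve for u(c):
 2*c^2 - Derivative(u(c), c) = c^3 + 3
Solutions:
 u(c) = C1 - c^4/4 + 2*c^3/3 - 3*c


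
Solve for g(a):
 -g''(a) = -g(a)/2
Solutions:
 g(a) = C1*exp(-sqrt(2)*a/2) + C2*exp(sqrt(2)*a/2)


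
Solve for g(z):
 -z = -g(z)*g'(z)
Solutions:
 g(z) = -sqrt(C1 + z^2)
 g(z) = sqrt(C1 + z^2)


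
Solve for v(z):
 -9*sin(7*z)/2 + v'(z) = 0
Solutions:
 v(z) = C1 - 9*cos(7*z)/14


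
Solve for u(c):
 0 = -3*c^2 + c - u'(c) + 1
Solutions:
 u(c) = C1 - c^3 + c^2/2 + c


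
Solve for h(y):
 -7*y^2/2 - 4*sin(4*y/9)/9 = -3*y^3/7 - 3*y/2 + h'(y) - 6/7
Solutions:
 h(y) = C1 + 3*y^4/28 - 7*y^3/6 + 3*y^2/4 + 6*y/7 + cos(4*y/9)


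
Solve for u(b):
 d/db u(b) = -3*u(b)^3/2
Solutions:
 u(b) = -sqrt(-1/(C1 - 3*b))
 u(b) = sqrt(-1/(C1 - 3*b))


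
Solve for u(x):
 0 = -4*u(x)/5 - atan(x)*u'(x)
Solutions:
 u(x) = C1*exp(-4*Integral(1/atan(x), x)/5)


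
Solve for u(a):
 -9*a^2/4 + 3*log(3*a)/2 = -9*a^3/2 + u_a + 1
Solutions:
 u(a) = C1 + 9*a^4/8 - 3*a^3/4 + 3*a*log(a)/2 - 5*a/2 + 3*a*log(3)/2


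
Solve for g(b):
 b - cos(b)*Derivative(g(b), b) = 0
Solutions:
 g(b) = C1 + Integral(b/cos(b), b)


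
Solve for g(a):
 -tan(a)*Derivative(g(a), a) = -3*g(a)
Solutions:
 g(a) = C1*sin(a)^3


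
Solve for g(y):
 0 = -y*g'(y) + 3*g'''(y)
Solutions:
 g(y) = C1 + Integral(C2*airyai(3^(2/3)*y/3) + C3*airybi(3^(2/3)*y/3), y)


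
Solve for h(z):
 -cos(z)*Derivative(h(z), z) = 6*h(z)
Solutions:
 h(z) = C1*(sin(z)^3 - 3*sin(z)^2 + 3*sin(z) - 1)/(sin(z)^3 + 3*sin(z)^2 + 3*sin(z) + 1)


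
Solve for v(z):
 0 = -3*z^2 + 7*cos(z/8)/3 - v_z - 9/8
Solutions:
 v(z) = C1 - z^3 - 9*z/8 + 56*sin(z/8)/3


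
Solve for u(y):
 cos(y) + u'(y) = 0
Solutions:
 u(y) = C1 - sin(y)


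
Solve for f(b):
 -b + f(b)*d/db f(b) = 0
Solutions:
 f(b) = -sqrt(C1 + b^2)
 f(b) = sqrt(C1 + b^2)


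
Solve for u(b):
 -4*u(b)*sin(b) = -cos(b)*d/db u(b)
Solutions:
 u(b) = C1/cos(b)^4


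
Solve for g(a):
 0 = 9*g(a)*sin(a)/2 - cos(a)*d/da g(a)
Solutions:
 g(a) = C1/cos(a)^(9/2)


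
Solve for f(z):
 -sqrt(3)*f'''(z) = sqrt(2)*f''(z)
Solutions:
 f(z) = C1 + C2*z + C3*exp(-sqrt(6)*z/3)


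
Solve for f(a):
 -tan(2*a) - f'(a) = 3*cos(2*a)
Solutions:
 f(a) = C1 + log(cos(2*a))/2 - 3*sin(2*a)/2


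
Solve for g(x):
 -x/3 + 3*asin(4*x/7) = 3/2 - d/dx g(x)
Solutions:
 g(x) = C1 + x^2/6 - 3*x*asin(4*x/7) + 3*x/2 - 3*sqrt(49 - 16*x^2)/4


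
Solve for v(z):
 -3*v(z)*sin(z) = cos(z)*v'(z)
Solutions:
 v(z) = C1*cos(z)^3


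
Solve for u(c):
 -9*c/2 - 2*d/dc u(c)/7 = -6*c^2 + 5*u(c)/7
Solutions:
 u(c) = C1*exp(-5*c/2) + 42*c^2/5 - 651*c/50 + 651/125


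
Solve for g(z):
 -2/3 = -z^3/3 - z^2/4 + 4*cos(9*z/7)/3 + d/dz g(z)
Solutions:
 g(z) = C1 + z^4/12 + z^3/12 - 2*z/3 - 28*sin(9*z/7)/27


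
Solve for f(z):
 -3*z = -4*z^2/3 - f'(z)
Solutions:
 f(z) = C1 - 4*z^3/9 + 3*z^2/2


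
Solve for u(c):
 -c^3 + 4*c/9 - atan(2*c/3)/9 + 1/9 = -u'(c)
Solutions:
 u(c) = C1 + c^4/4 - 2*c^2/9 + c*atan(2*c/3)/9 - c/9 - log(4*c^2 + 9)/12


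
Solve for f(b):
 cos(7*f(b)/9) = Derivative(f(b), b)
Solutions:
 -b - 9*log(sin(7*f(b)/9) - 1)/14 + 9*log(sin(7*f(b)/9) + 1)/14 = C1


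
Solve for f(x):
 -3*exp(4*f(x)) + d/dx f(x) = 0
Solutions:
 f(x) = log(-(-1/(C1 + 12*x))^(1/4))
 f(x) = log(-1/(C1 + 12*x))/4
 f(x) = log(-I*(-1/(C1 + 12*x))^(1/4))
 f(x) = log(I*(-1/(C1 + 12*x))^(1/4))


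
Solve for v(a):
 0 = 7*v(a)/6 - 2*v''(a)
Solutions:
 v(a) = C1*exp(-sqrt(21)*a/6) + C2*exp(sqrt(21)*a/6)


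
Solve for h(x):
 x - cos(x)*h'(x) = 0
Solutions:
 h(x) = C1 + Integral(x/cos(x), x)


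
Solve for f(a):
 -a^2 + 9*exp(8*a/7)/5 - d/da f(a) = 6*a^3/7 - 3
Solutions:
 f(a) = C1 - 3*a^4/14 - a^3/3 + 3*a + 63*exp(8*a/7)/40


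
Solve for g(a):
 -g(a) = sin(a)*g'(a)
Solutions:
 g(a) = C1*sqrt(cos(a) + 1)/sqrt(cos(a) - 1)


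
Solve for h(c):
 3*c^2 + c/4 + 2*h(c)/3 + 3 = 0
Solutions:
 h(c) = -9*c^2/2 - 3*c/8 - 9/2


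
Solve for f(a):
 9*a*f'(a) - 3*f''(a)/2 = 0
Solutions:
 f(a) = C1 + C2*erfi(sqrt(3)*a)


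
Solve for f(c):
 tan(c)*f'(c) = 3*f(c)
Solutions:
 f(c) = C1*sin(c)^3


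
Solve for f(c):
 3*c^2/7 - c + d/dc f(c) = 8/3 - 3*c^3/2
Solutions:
 f(c) = C1 - 3*c^4/8 - c^3/7 + c^2/2 + 8*c/3


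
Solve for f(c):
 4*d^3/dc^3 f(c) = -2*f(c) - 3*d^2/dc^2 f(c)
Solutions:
 f(c) = C1*exp(c*(-2 + (12*sqrt(2) + 17)^(-1/3) + (12*sqrt(2) + 17)^(1/3))/8)*sin(sqrt(3)*c*(-(12*sqrt(2) + 17)^(1/3) + (12*sqrt(2) + 17)^(-1/3))/8) + C2*exp(c*(-2 + (12*sqrt(2) + 17)^(-1/3) + (12*sqrt(2) + 17)^(1/3))/8)*cos(sqrt(3)*c*(-(12*sqrt(2) + 17)^(1/3) + (12*sqrt(2) + 17)^(-1/3))/8) + C3*exp(-c*((12*sqrt(2) + 17)^(-1/3) + 1 + (12*sqrt(2) + 17)^(1/3))/4)


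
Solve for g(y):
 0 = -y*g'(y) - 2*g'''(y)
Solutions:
 g(y) = C1 + Integral(C2*airyai(-2^(2/3)*y/2) + C3*airybi(-2^(2/3)*y/2), y)


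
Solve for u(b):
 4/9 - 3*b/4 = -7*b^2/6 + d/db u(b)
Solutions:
 u(b) = C1 + 7*b^3/18 - 3*b^2/8 + 4*b/9


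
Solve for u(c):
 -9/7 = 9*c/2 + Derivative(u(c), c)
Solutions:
 u(c) = C1 - 9*c^2/4 - 9*c/7


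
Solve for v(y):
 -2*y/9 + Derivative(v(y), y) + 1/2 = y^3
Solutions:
 v(y) = C1 + y^4/4 + y^2/9 - y/2


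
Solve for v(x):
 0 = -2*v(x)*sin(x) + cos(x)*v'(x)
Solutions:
 v(x) = C1/cos(x)^2


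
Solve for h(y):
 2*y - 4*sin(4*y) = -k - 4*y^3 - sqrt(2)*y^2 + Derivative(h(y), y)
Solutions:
 h(y) = C1 + k*y + y^4 + sqrt(2)*y^3/3 + y^2 + cos(4*y)


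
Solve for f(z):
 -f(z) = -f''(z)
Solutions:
 f(z) = C1*exp(-z) + C2*exp(z)


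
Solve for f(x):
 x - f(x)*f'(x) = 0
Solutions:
 f(x) = -sqrt(C1 + x^2)
 f(x) = sqrt(C1 + x^2)


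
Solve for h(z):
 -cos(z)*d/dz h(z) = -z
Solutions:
 h(z) = C1 + Integral(z/cos(z), z)


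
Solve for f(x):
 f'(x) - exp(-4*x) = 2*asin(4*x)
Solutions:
 f(x) = C1 + 2*x*asin(4*x) + sqrt(1 - 16*x^2)/2 - exp(-4*x)/4


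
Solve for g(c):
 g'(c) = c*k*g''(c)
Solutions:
 g(c) = C1 + c^(((re(k) + 1)*re(k) + im(k)^2)/(re(k)^2 + im(k)^2))*(C2*sin(log(c)*Abs(im(k))/(re(k)^2 + im(k)^2)) + C3*cos(log(c)*im(k)/(re(k)^2 + im(k)^2)))


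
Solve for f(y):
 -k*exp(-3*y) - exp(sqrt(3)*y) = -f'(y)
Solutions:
 f(y) = C1 - k*exp(-3*y)/3 + sqrt(3)*exp(sqrt(3)*y)/3


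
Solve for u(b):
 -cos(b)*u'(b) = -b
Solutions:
 u(b) = C1 + Integral(b/cos(b), b)


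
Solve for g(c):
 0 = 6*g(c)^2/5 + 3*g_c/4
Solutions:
 g(c) = 5/(C1 + 8*c)


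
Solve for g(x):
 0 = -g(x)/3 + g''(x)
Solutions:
 g(x) = C1*exp(-sqrt(3)*x/3) + C2*exp(sqrt(3)*x/3)


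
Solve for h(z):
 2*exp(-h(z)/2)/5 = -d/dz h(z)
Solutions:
 h(z) = 2*log(C1 - z/5)


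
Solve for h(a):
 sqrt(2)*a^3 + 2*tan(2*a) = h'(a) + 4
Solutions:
 h(a) = C1 + sqrt(2)*a^4/4 - 4*a - log(cos(2*a))


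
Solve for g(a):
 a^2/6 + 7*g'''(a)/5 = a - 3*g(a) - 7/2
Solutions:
 g(a) = C3*exp(-15^(1/3)*7^(2/3)*a/7) - a^2/18 + a/3 + (C1*sin(3^(5/6)*5^(1/3)*7^(2/3)*a/14) + C2*cos(3^(5/6)*5^(1/3)*7^(2/3)*a/14))*exp(15^(1/3)*7^(2/3)*a/14) - 7/6


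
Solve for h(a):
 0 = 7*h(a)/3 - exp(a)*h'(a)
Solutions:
 h(a) = C1*exp(-7*exp(-a)/3)


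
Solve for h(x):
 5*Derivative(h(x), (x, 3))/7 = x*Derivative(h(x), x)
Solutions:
 h(x) = C1 + Integral(C2*airyai(5^(2/3)*7^(1/3)*x/5) + C3*airybi(5^(2/3)*7^(1/3)*x/5), x)


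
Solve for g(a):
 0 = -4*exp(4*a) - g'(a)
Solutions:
 g(a) = C1 - exp(4*a)


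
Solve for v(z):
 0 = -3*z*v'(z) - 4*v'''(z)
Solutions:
 v(z) = C1 + Integral(C2*airyai(-6^(1/3)*z/2) + C3*airybi(-6^(1/3)*z/2), z)


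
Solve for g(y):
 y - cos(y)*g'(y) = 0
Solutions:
 g(y) = C1 + Integral(y/cos(y), y)


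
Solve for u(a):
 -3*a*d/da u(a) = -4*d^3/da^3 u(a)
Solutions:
 u(a) = C1 + Integral(C2*airyai(6^(1/3)*a/2) + C3*airybi(6^(1/3)*a/2), a)


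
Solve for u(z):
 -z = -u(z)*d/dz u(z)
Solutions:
 u(z) = -sqrt(C1 + z^2)
 u(z) = sqrt(C1 + z^2)


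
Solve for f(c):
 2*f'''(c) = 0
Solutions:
 f(c) = C1 + C2*c + C3*c^2


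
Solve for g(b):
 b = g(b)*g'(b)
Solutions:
 g(b) = -sqrt(C1 + b^2)
 g(b) = sqrt(C1 + b^2)


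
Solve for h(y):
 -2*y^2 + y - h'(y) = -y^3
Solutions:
 h(y) = C1 + y^4/4 - 2*y^3/3 + y^2/2


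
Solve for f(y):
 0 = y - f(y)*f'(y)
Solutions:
 f(y) = -sqrt(C1 + y^2)
 f(y) = sqrt(C1 + y^2)


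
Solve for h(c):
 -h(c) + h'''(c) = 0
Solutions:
 h(c) = C3*exp(c) + (C1*sin(sqrt(3)*c/2) + C2*cos(sqrt(3)*c/2))*exp(-c/2)


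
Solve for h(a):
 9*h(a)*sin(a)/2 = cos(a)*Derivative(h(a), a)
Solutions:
 h(a) = C1/cos(a)^(9/2)


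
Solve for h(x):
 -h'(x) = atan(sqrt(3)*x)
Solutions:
 h(x) = C1 - x*atan(sqrt(3)*x) + sqrt(3)*log(3*x^2 + 1)/6


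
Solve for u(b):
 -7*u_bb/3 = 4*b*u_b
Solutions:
 u(b) = C1 + C2*erf(sqrt(42)*b/7)


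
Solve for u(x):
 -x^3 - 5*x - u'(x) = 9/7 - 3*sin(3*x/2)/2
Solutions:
 u(x) = C1 - x^4/4 - 5*x^2/2 - 9*x/7 - cos(3*x/2)


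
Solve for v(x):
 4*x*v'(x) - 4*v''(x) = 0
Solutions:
 v(x) = C1 + C2*erfi(sqrt(2)*x/2)


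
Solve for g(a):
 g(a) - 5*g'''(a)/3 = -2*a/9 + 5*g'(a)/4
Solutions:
 g(a) = C1*exp(-5^(1/3)*a*(5 - 5^(1/3))/20)*sin(sqrt(3)*5^(1/3)*a*(5^(1/3) + 5)/20) + C2*exp(-5^(1/3)*a*(5 - 5^(1/3))/20)*cos(sqrt(3)*5^(1/3)*a*(5^(1/3) + 5)/20) + C3*exp(5^(1/3)*a*(5 - 5^(1/3))/10) - 2*a/9 - 5/18


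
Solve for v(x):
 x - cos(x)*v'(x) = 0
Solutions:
 v(x) = C1 + Integral(x/cos(x), x)


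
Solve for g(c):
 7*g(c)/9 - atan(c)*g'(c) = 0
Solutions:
 g(c) = C1*exp(7*Integral(1/atan(c), c)/9)


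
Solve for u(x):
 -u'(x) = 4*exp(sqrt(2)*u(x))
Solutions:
 u(x) = sqrt(2)*(2*log(1/(C1 + 4*x)) - log(2))/4


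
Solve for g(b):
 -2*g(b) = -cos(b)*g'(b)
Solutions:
 g(b) = C1*(sin(b) + 1)/(sin(b) - 1)


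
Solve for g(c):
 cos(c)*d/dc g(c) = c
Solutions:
 g(c) = C1 + Integral(c/cos(c), c)


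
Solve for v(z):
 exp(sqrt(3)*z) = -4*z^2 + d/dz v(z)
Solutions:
 v(z) = C1 + 4*z^3/3 + sqrt(3)*exp(sqrt(3)*z)/3


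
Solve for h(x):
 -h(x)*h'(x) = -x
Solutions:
 h(x) = -sqrt(C1 + x^2)
 h(x) = sqrt(C1 + x^2)


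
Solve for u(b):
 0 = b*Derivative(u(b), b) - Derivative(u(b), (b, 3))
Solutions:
 u(b) = C1 + Integral(C2*airyai(b) + C3*airybi(b), b)


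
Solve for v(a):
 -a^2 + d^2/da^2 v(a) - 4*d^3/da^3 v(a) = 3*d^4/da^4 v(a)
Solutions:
 v(a) = C1 + C2*a + C3*exp(a*(-2 + sqrt(7))/3) + C4*exp(-a*(2 + sqrt(7))/3) + a^4/12 + 4*a^3/3 + 19*a^2


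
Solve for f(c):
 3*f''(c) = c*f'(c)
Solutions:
 f(c) = C1 + C2*erfi(sqrt(6)*c/6)


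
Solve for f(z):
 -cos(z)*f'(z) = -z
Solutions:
 f(z) = C1 + Integral(z/cos(z), z)


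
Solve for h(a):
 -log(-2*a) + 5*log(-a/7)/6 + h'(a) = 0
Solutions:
 h(a) = C1 + a*log(-a)/6 + a*(-1/6 + log(2) + 5*log(7)/6)


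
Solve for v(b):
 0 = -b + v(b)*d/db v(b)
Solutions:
 v(b) = -sqrt(C1 + b^2)
 v(b) = sqrt(C1 + b^2)


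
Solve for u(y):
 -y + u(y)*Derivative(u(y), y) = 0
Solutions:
 u(y) = -sqrt(C1 + y^2)
 u(y) = sqrt(C1 + y^2)


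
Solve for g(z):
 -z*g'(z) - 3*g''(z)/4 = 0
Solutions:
 g(z) = C1 + C2*erf(sqrt(6)*z/3)


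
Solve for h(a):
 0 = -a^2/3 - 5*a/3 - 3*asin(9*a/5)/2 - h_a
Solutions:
 h(a) = C1 - a^3/9 - 5*a^2/6 - 3*a*asin(9*a/5)/2 - sqrt(25 - 81*a^2)/6


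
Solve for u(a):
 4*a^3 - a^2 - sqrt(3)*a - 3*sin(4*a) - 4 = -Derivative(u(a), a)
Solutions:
 u(a) = C1 - a^4 + a^3/3 + sqrt(3)*a^2/2 + 4*a - 3*cos(4*a)/4


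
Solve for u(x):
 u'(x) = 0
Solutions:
 u(x) = C1


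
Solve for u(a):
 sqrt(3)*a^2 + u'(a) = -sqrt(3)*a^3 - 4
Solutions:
 u(a) = C1 - sqrt(3)*a^4/4 - sqrt(3)*a^3/3 - 4*a


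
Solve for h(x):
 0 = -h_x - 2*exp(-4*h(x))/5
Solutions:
 h(x) = log(-I*(C1 - 8*x/5)^(1/4))
 h(x) = log(I*(C1 - 8*x/5)^(1/4))
 h(x) = log(-(C1 - 8*x/5)^(1/4))
 h(x) = log(C1 - 8*x/5)/4


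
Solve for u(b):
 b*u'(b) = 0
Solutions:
 u(b) = C1


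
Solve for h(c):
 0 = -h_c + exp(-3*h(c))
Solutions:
 h(c) = log(C1 + 3*c)/3
 h(c) = log((-3^(1/3) - 3^(5/6)*I)*(C1 + c)^(1/3)/2)
 h(c) = log((-3^(1/3) + 3^(5/6)*I)*(C1 + c)^(1/3)/2)


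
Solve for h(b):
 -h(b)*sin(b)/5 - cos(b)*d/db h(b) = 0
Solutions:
 h(b) = C1*cos(b)^(1/5)


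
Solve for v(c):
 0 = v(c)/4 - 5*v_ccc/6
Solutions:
 v(c) = C3*exp(10^(2/3)*3^(1/3)*c/10) + (C1*sin(10^(2/3)*3^(5/6)*c/20) + C2*cos(10^(2/3)*3^(5/6)*c/20))*exp(-10^(2/3)*3^(1/3)*c/20)


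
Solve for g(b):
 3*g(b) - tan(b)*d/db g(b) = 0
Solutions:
 g(b) = C1*sin(b)^3


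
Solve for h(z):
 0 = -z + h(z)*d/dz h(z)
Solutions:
 h(z) = -sqrt(C1 + z^2)
 h(z) = sqrt(C1 + z^2)


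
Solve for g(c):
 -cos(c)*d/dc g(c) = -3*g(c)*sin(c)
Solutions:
 g(c) = C1/cos(c)^3


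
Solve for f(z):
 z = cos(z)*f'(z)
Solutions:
 f(z) = C1 + Integral(z/cos(z), z)


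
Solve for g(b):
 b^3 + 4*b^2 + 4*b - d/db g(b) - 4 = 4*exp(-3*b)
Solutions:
 g(b) = C1 + b^4/4 + 4*b^3/3 + 2*b^2 - 4*b + 4*exp(-3*b)/3


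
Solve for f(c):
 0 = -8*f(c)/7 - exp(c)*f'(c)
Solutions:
 f(c) = C1*exp(8*exp(-c)/7)


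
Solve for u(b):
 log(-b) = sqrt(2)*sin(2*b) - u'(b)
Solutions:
 u(b) = C1 - b*log(-b) + b - sqrt(2)*cos(2*b)/2


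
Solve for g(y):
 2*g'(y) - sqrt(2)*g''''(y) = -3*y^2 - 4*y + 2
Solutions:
 g(y) = C1 + C4*exp(2^(1/6)*y) - y^3/2 - y^2 + y + (C2*sin(2^(1/6)*sqrt(3)*y/2) + C3*cos(2^(1/6)*sqrt(3)*y/2))*exp(-2^(1/6)*y/2)


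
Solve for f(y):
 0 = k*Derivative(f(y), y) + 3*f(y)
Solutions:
 f(y) = C1*exp(-3*y/k)


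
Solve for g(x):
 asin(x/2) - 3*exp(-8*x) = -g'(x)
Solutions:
 g(x) = C1 - x*asin(x/2) - sqrt(4 - x^2) - 3*exp(-8*x)/8


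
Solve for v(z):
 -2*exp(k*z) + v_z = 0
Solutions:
 v(z) = C1 + 2*exp(k*z)/k


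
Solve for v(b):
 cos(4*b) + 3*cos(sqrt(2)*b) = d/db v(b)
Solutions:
 v(b) = C1 + sin(4*b)/4 + 3*sqrt(2)*sin(sqrt(2)*b)/2


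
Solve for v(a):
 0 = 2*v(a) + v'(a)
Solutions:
 v(a) = C1*exp(-2*a)


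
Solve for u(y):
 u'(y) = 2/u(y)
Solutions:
 u(y) = -sqrt(C1 + 4*y)
 u(y) = sqrt(C1 + 4*y)


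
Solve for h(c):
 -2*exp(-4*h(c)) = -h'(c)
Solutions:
 h(c) = log(-I*(C1 + 8*c)^(1/4))
 h(c) = log(I*(C1 + 8*c)^(1/4))
 h(c) = log(-(C1 + 8*c)^(1/4))
 h(c) = log(C1 + 8*c)/4


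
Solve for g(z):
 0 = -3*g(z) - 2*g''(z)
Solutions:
 g(z) = C1*sin(sqrt(6)*z/2) + C2*cos(sqrt(6)*z/2)


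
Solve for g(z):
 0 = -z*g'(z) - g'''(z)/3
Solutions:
 g(z) = C1 + Integral(C2*airyai(-3^(1/3)*z) + C3*airybi(-3^(1/3)*z), z)


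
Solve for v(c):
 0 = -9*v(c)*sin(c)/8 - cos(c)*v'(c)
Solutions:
 v(c) = C1*cos(c)^(9/8)


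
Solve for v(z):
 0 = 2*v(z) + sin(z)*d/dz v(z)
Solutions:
 v(z) = C1*(cos(z) + 1)/(cos(z) - 1)


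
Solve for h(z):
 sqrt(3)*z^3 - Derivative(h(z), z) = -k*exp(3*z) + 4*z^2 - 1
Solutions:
 h(z) = C1 + k*exp(3*z)/3 + sqrt(3)*z^4/4 - 4*z^3/3 + z


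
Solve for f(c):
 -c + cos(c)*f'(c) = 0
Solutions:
 f(c) = C1 + Integral(c/cos(c), c)


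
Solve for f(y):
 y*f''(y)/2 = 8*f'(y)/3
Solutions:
 f(y) = C1 + C2*y^(19/3)


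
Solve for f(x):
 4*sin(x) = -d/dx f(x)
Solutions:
 f(x) = C1 + 4*cos(x)


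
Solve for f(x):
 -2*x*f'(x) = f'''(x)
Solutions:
 f(x) = C1 + Integral(C2*airyai(-2^(1/3)*x) + C3*airybi(-2^(1/3)*x), x)


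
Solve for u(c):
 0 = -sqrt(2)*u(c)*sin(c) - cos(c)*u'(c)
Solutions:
 u(c) = C1*cos(c)^(sqrt(2))


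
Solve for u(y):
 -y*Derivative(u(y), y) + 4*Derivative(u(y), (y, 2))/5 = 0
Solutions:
 u(y) = C1 + C2*erfi(sqrt(10)*y/4)


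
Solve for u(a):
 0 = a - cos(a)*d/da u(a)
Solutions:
 u(a) = C1 + Integral(a/cos(a), a)


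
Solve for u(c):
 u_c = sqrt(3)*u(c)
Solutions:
 u(c) = C1*exp(sqrt(3)*c)


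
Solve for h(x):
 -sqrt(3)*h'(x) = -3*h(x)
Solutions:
 h(x) = C1*exp(sqrt(3)*x)


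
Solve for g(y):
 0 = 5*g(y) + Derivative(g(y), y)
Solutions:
 g(y) = C1*exp(-5*y)


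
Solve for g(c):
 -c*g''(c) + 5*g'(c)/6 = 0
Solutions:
 g(c) = C1 + C2*c^(11/6)


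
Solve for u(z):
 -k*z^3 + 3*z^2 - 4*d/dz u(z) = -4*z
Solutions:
 u(z) = C1 - k*z^4/16 + z^3/4 + z^2/2


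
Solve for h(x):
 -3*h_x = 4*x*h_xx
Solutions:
 h(x) = C1 + C2*x^(1/4)


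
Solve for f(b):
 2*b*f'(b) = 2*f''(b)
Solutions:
 f(b) = C1 + C2*erfi(sqrt(2)*b/2)


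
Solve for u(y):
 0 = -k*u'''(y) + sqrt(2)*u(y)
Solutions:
 u(y) = C1*exp(2^(1/6)*y*(1/k)^(1/3)) + C2*exp(2^(1/6)*y*(-1 + sqrt(3)*I)*(1/k)^(1/3)/2) + C3*exp(-2^(1/6)*y*(1 + sqrt(3)*I)*(1/k)^(1/3)/2)


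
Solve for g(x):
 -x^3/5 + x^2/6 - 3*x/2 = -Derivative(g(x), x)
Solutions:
 g(x) = C1 + x^4/20 - x^3/18 + 3*x^2/4


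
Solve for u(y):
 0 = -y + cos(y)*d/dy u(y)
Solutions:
 u(y) = C1 + Integral(y/cos(y), y)


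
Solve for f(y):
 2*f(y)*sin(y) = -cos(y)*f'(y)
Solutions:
 f(y) = C1*cos(y)^2


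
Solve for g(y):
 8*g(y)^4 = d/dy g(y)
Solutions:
 g(y) = (-1/(C1 + 24*y))^(1/3)
 g(y) = (-1/(C1 + 8*y))^(1/3)*(-3^(2/3) - 3*3^(1/6)*I)/6
 g(y) = (-1/(C1 + 8*y))^(1/3)*(-3^(2/3) + 3*3^(1/6)*I)/6


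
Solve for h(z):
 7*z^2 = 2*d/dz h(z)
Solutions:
 h(z) = C1 + 7*z^3/6


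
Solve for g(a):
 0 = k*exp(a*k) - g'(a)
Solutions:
 g(a) = C1 + exp(a*k)


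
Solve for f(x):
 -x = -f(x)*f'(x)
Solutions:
 f(x) = -sqrt(C1 + x^2)
 f(x) = sqrt(C1 + x^2)


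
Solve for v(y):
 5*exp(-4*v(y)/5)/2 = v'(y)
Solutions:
 v(y) = 5*log(-I*(C1 + 2*y)^(1/4))
 v(y) = 5*log(I*(C1 + 2*y)^(1/4))
 v(y) = 5*log(-(C1 + 2*y)^(1/4))
 v(y) = 5*log(C1 + 2*y)/4


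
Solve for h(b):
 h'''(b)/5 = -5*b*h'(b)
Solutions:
 h(b) = C1 + Integral(C2*airyai(-5^(2/3)*b) + C3*airybi(-5^(2/3)*b), b)


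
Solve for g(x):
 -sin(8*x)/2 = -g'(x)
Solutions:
 g(x) = C1 - cos(8*x)/16


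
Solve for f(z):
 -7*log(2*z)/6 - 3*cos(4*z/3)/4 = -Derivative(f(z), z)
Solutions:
 f(z) = C1 + 7*z*log(z)/6 - 7*z/6 + 7*z*log(2)/6 + 9*sin(4*z/3)/16


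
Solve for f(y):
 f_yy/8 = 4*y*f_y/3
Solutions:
 f(y) = C1 + C2*erfi(4*sqrt(3)*y/3)


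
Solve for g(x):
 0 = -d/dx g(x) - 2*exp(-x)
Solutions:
 g(x) = C1 + 2*exp(-x)


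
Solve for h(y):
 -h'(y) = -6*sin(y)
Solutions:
 h(y) = C1 - 6*cos(y)


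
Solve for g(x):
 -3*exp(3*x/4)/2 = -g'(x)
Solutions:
 g(x) = C1 + 2*exp(3*x/4)


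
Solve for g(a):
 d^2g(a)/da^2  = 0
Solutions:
 g(a) = C1 + C2*a


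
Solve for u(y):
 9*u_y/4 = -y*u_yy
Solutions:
 u(y) = C1 + C2/y^(5/4)


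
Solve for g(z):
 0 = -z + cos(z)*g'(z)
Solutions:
 g(z) = C1 + Integral(z/cos(z), z)


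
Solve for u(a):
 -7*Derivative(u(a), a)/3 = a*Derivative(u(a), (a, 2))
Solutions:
 u(a) = C1 + C2/a^(4/3)


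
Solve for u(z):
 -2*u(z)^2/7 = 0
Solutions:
 u(z) = 0


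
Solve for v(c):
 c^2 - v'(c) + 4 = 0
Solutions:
 v(c) = C1 + c^3/3 + 4*c


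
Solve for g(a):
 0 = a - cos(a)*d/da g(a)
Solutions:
 g(a) = C1 + Integral(a/cos(a), a)


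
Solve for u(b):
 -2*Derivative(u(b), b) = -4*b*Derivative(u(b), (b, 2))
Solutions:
 u(b) = C1 + C2*b^(3/2)


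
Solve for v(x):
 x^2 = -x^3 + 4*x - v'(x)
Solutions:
 v(x) = C1 - x^4/4 - x^3/3 + 2*x^2


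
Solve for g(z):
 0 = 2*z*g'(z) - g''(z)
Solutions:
 g(z) = C1 + C2*erfi(z)


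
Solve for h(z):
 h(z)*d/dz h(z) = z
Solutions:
 h(z) = -sqrt(C1 + z^2)
 h(z) = sqrt(C1 + z^2)


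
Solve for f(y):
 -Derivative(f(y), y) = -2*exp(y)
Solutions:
 f(y) = C1 + 2*exp(y)


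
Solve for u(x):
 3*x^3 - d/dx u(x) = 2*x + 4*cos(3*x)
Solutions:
 u(x) = C1 + 3*x^4/4 - x^2 - 4*sin(3*x)/3


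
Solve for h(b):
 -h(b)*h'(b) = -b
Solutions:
 h(b) = -sqrt(C1 + b^2)
 h(b) = sqrt(C1 + b^2)


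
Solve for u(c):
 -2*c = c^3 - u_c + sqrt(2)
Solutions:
 u(c) = C1 + c^4/4 + c^2 + sqrt(2)*c


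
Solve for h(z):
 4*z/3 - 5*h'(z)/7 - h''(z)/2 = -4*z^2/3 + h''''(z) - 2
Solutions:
 h(z) = C1 + C2*exp(z*(-7*28^(1/3)*3^(2/3)/(90 + sqrt(8394))^(1/3) + 294^(1/3)*(90 + sqrt(8394))^(1/3))/84)*sin(3^(1/6)*z*(21*28^(1/3)/(90 + sqrt(8394))^(1/3) + 3^(2/3)*98^(1/3)*(90 + sqrt(8394))^(1/3))/84) + C3*exp(z*(-7*28^(1/3)*3^(2/3)/(90 + sqrt(8394))^(1/3) + 294^(1/3)*(90 + sqrt(8394))^(1/3))/84)*cos(3^(1/6)*z*(21*28^(1/3)/(90 + sqrt(8394))^(1/3) + 3^(2/3)*98^(1/3)*(90 + sqrt(8394))^(1/3))/84) + C4*exp(-z*(-7*28^(1/3)*3^(2/3)/(90 + sqrt(8394))^(1/3) + 294^(1/3)*(90 + sqrt(8394))^(1/3))/42) + 28*z^3/45 - 28*z^2/75 + 1246*z/375
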